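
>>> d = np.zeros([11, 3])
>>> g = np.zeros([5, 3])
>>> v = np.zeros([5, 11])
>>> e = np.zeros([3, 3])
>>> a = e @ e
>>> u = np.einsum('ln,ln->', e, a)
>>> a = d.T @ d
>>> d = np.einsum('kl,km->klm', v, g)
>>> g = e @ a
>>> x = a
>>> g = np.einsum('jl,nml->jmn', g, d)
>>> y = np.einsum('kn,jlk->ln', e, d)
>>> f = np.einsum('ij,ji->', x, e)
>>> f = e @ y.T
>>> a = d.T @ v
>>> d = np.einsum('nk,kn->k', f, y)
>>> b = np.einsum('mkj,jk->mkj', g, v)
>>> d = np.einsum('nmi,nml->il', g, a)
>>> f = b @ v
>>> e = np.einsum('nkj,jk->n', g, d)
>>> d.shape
(5, 11)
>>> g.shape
(3, 11, 5)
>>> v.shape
(5, 11)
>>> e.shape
(3,)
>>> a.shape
(3, 11, 11)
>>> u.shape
()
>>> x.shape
(3, 3)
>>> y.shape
(11, 3)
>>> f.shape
(3, 11, 11)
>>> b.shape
(3, 11, 5)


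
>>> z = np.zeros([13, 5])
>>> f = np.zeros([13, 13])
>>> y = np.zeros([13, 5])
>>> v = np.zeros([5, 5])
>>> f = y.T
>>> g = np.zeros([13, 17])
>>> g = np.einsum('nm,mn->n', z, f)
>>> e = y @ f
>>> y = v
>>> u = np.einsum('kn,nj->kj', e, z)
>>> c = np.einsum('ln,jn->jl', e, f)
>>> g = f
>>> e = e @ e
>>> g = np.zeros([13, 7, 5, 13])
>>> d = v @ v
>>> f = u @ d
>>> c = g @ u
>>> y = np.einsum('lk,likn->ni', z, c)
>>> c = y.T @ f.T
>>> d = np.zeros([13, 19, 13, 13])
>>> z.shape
(13, 5)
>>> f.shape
(13, 5)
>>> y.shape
(5, 7)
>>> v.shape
(5, 5)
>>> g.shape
(13, 7, 5, 13)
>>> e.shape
(13, 13)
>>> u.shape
(13, 5)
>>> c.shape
(7, 13)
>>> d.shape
(13, 19, 13, 13)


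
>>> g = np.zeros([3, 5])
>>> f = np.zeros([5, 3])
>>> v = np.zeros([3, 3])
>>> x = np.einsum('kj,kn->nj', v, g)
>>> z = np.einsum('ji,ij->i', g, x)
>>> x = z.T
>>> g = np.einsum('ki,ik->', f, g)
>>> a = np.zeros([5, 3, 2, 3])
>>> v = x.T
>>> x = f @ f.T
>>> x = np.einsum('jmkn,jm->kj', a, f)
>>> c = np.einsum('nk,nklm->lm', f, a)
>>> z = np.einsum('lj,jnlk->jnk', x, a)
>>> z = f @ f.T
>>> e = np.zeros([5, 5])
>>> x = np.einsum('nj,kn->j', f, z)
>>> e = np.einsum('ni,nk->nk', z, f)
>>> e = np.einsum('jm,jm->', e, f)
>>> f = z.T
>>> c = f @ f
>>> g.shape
()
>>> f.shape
(5, 5)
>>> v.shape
(5,)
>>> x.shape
(3,)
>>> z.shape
(5, 5)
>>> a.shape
(5, 3, 2, 3)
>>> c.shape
(5, 5)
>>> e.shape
()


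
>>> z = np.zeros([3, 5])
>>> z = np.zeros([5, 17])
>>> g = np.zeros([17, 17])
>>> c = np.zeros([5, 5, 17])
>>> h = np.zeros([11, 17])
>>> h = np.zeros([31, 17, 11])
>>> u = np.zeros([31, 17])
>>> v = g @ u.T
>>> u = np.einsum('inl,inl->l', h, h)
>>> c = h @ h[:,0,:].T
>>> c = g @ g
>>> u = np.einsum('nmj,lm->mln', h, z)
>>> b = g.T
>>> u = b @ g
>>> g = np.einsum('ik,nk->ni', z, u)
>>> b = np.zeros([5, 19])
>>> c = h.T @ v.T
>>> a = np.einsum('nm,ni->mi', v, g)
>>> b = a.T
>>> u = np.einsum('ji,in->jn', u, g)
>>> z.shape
(5, 17)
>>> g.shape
(17, 5)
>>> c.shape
(11, 17, 17)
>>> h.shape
(31, 17, 11)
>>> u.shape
(17, 5)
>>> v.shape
(17, 31)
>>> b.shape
(5, 31)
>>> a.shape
(31, 5)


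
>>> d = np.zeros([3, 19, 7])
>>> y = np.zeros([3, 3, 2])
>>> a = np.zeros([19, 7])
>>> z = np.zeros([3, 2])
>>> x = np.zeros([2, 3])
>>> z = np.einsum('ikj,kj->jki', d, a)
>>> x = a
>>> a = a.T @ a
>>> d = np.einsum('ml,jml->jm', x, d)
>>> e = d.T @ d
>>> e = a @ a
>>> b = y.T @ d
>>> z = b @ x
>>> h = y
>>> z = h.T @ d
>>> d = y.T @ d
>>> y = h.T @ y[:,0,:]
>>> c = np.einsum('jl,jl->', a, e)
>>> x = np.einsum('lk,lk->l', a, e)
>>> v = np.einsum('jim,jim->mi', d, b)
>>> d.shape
(2, 3, 19)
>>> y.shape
(2, 3, 2)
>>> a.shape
(7, 7)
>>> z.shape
(2, 3, 19)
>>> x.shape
(7,)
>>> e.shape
(7, 7)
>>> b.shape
(2, 3, 19)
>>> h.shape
(3, 3, 2)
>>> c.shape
()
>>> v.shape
(19, 3)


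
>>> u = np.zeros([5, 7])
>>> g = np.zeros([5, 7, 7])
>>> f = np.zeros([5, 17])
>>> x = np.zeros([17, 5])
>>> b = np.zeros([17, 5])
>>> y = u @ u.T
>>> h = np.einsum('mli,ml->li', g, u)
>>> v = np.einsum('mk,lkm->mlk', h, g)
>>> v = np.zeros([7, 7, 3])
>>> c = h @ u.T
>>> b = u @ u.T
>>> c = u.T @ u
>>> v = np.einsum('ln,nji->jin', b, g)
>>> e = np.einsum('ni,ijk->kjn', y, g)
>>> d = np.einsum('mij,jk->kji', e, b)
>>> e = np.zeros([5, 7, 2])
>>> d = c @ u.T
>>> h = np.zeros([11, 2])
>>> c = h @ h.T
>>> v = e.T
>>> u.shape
(5, 7)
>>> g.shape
(5, 7, 7)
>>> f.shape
(5, 17)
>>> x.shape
(17, 5)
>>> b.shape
(5, 5)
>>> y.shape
(5, 5)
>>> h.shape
(11, 2)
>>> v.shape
(2, 7, 5)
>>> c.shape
(11, 11)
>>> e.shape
(5, 7, 2)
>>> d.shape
(7, 5)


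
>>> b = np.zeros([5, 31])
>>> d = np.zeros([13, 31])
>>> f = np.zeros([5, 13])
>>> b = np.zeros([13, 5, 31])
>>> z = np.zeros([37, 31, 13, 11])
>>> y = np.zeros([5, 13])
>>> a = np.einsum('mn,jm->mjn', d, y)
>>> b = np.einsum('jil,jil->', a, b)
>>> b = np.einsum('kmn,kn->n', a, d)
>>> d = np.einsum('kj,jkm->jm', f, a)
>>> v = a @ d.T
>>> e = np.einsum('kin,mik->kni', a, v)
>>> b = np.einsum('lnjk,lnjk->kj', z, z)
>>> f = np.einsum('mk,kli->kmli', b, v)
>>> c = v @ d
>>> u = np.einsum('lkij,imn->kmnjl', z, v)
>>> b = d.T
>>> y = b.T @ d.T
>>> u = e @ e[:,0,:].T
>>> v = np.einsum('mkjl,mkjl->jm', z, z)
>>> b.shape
(31, 13)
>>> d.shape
(13, 31)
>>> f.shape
(13, 11, 5, 13)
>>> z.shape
(37, 31, 13, 11)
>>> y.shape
(13, 13)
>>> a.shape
(13, 5, 31)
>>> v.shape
(13, 37)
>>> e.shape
(13, 31, 5)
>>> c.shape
(13, 5, 31)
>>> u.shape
(13, 31, 13)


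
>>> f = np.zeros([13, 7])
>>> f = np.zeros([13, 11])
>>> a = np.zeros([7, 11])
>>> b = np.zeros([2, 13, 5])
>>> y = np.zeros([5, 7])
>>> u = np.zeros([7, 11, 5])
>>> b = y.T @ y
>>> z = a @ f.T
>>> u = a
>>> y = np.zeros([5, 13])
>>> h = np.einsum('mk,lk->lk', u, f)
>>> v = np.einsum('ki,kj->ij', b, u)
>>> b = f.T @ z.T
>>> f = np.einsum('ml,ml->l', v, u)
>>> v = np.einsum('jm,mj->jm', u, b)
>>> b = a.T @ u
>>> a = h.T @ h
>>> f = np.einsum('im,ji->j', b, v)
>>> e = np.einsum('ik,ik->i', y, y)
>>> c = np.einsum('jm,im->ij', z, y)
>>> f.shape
(7,)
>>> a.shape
(11, 11)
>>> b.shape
(11, 11)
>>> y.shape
(5, 13)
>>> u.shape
(7, 11)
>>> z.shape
(7, 13)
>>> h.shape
(13, 11)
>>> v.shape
(7, 11)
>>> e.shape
(5,)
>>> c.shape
(5, 7)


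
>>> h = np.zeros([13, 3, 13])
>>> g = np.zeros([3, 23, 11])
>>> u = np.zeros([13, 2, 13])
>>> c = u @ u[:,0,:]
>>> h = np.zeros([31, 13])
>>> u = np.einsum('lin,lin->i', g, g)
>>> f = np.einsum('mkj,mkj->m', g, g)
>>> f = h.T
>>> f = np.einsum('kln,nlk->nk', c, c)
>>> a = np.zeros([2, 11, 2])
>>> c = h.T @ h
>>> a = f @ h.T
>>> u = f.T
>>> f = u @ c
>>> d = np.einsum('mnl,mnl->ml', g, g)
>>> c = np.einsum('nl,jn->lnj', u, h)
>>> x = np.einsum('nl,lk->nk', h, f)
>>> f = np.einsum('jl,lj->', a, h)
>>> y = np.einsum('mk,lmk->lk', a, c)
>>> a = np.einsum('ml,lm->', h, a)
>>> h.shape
(31, 13)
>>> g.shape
(3, 23, 11)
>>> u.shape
(13, 13)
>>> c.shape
(13, 13, 31)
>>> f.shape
()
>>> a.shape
()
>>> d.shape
(3, 11)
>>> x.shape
(31, 13)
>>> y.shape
(13, 31)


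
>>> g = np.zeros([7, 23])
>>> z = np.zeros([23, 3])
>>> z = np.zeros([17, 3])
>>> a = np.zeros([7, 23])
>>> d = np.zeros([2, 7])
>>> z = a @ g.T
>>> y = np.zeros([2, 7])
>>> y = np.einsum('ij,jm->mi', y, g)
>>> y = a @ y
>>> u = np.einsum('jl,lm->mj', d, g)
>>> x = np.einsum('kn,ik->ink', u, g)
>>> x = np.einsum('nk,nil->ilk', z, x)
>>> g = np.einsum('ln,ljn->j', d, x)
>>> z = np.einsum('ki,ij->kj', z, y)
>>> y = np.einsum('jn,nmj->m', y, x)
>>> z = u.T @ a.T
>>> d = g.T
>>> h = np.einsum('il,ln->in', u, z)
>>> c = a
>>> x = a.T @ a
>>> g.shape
(23,)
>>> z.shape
(2, 7)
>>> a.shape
(7, 23)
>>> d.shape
(23,)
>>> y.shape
(23,)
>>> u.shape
(23, 2)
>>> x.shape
(23, 23)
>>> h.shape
(23, 7)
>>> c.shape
(7, 23)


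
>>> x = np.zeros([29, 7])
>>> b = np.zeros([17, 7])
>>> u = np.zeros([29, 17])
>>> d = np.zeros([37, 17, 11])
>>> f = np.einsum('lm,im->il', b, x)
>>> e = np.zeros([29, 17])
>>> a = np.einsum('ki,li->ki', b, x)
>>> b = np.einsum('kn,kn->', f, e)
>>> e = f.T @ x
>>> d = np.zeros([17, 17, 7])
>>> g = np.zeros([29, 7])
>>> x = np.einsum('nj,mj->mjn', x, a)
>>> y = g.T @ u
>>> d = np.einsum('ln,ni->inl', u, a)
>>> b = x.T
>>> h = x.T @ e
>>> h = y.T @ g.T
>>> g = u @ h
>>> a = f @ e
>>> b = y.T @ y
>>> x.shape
(17, 7, 29)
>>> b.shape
(17, 17)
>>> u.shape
(29, 17)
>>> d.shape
(7, 17, 29)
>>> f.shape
(29, 17)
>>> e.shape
(17, 7)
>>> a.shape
(29, 7)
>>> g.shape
(29, 29)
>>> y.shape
(7, 17)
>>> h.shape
(17, 29)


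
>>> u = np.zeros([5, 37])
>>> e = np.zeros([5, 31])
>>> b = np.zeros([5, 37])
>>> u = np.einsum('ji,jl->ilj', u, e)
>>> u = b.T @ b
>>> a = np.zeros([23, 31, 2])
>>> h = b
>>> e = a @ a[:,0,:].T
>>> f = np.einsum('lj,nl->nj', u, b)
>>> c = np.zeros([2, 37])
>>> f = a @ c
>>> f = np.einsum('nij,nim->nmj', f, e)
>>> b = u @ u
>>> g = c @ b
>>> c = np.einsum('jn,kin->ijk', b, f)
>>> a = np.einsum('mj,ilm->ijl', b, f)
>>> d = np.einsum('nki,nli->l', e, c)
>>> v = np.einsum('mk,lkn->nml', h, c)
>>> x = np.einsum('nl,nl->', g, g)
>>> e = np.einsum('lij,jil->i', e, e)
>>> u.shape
(37, 37)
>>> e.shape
(31,)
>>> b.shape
(37, 37)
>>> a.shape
(23, 37, 23)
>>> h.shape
(5, 37)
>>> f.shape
(23, 23, 37)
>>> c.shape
(23, 37, 23)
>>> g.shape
(2, 37)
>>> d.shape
(37,)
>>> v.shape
(23, 5, 23)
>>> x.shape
()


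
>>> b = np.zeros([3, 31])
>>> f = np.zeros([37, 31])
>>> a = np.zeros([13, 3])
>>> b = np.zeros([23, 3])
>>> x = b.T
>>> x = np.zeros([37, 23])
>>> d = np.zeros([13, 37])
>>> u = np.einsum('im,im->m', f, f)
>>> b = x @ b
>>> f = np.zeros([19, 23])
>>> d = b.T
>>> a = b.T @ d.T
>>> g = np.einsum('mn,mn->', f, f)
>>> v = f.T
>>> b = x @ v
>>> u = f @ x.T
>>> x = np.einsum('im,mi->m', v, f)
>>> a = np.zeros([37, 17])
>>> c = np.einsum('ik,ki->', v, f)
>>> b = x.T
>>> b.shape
(19,)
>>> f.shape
(19, 23)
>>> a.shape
(37, 17)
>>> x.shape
(19,)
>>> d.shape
(3, 37)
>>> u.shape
(19, 37)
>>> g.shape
()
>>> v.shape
(23, 19)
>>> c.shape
()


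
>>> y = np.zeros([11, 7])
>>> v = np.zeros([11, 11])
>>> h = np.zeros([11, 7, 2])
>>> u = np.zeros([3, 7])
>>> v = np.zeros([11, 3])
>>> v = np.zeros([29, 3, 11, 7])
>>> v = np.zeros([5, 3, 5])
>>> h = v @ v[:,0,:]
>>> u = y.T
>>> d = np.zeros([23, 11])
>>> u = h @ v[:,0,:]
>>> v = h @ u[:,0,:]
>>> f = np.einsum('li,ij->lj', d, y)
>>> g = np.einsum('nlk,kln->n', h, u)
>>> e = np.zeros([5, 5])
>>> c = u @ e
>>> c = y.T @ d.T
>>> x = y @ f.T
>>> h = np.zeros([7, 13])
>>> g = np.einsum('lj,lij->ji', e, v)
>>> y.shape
(11, 7)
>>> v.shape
(5, 3, 5)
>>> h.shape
(7, 13)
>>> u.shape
(5, 3, 5)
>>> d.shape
(23, 11)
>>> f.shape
(23, 7)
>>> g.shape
(5, 3)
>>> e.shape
(5, 5)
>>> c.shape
(7, 23)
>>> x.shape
(11, 23)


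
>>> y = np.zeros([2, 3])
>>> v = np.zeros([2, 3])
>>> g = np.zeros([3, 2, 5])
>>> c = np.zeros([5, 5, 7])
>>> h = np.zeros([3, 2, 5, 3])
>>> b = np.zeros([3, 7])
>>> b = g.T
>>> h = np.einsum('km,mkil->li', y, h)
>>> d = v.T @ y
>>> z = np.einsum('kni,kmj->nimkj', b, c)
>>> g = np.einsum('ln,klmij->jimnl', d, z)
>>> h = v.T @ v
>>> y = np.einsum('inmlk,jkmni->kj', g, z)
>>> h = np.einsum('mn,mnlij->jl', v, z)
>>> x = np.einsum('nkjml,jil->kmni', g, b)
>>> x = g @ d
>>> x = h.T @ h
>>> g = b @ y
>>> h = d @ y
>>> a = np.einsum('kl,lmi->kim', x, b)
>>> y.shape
(3, 2)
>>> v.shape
(2, 3)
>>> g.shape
(5, 2, 2)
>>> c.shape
(5, 5, 7)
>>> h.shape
(3, 2)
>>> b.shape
(5, 2, 3)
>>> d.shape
(3, 3)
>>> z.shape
(2, 3, 5, 5, 7)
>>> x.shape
(5, 5)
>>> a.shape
(5, 3, 2)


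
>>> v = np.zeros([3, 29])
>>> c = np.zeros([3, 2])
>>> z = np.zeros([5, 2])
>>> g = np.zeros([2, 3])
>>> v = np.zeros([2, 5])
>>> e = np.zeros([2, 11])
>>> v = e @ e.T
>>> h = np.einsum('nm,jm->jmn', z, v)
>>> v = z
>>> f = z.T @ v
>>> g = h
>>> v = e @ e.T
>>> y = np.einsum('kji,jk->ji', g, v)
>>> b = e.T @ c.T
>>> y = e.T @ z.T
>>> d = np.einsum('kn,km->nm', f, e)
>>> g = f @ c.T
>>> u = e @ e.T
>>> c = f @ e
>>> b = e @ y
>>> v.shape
(2, 2)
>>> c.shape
(2, 11)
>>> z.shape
(5, 2)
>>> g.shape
(2, 3)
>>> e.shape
(2, 11)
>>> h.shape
(2, 2, 5)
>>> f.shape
(2, 2)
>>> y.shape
(11, 5)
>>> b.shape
(2, 5)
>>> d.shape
(2, 11)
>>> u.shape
(2, 2)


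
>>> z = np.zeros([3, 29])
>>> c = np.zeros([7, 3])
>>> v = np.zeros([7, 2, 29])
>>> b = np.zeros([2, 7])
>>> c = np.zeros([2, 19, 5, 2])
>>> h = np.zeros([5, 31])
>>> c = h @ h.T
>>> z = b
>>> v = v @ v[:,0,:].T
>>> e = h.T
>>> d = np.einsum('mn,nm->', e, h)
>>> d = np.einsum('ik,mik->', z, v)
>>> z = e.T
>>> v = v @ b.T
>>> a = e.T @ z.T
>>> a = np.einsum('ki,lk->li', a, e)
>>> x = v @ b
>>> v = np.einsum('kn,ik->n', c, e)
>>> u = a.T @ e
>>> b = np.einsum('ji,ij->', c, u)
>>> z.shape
(5, 31)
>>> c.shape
(5, 5)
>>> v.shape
(5,)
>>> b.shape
()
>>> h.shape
(5, 31)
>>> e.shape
(31, 5)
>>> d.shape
()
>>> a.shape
(31, 5)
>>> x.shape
(7, 2, 7)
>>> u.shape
(5, 5)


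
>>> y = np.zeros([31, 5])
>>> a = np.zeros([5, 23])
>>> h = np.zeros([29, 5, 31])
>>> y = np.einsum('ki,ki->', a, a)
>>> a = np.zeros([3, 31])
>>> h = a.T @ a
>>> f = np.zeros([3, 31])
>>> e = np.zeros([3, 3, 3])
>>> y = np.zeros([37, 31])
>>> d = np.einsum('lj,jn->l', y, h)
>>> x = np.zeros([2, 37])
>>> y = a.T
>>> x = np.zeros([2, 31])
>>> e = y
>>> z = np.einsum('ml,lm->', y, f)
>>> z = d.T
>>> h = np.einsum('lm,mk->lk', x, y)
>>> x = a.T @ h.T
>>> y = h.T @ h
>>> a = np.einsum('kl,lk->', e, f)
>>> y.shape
(3, 3)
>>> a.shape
()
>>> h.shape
(2, 3)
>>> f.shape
(3, 31)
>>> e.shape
(31, 3)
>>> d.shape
(37,)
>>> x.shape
(31, 2)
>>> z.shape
(37,)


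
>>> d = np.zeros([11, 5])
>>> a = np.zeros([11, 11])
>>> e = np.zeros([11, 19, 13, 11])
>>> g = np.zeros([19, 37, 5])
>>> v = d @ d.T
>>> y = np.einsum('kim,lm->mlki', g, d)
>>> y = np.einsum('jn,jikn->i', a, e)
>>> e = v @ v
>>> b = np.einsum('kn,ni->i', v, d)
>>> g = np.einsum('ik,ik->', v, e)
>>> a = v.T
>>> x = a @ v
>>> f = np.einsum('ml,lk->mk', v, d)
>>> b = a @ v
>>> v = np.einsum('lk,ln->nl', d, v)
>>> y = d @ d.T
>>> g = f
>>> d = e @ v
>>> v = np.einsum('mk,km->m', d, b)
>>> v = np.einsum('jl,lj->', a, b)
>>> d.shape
(11, 11)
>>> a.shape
(11, 11)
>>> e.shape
(11, 11)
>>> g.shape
(11, 5)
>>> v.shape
()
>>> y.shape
(11, 11)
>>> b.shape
(11, 11)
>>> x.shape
(11, 11)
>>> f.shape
(11, 5)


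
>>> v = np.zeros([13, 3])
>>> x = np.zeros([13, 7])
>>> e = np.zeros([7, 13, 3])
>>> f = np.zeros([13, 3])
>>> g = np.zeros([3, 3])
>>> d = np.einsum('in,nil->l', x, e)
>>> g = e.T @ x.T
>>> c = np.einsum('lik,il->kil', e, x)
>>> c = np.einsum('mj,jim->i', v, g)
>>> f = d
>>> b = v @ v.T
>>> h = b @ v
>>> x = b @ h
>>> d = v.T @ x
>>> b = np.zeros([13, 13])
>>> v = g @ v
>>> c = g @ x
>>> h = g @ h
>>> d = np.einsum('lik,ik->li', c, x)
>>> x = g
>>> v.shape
(3, 13, 3)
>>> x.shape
(3, 13, 13)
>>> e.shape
(7, 13, 3)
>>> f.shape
(3,)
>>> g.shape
(3, 13, 13)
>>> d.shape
(3, 13)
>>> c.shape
(3, 13, 3)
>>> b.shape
(13, 13)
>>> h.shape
(3, 13, 3)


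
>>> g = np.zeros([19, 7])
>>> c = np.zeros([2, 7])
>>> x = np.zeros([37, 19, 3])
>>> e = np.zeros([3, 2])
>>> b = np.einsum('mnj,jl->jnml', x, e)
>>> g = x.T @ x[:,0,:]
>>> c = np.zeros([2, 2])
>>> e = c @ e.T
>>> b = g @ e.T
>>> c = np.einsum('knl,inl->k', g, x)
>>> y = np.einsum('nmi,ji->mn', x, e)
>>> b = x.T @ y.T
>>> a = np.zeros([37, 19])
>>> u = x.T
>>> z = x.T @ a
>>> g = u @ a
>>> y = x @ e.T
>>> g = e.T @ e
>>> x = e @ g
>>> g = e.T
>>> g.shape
(3, 2)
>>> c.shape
(3,)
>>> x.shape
(2, 3)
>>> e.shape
(2, 3)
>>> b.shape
(3, 19, 19)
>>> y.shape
(37, 19, 2)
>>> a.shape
(37, 19)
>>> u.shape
(3, 19, 37)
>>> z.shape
(3, 19, 19)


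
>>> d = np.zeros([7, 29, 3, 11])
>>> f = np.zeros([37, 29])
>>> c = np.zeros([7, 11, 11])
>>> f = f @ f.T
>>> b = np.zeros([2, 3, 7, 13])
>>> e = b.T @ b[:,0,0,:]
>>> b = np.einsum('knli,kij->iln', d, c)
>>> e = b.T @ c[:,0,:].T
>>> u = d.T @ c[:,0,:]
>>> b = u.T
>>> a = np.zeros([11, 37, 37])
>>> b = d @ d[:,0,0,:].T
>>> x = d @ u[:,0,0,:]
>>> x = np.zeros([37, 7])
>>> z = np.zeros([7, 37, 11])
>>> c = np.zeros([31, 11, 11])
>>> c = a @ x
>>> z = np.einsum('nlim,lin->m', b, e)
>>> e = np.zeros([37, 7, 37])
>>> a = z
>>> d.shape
(7, 29, 3, 11)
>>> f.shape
(37, 37)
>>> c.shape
(11, 37, 7)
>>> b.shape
(7, 29, 3, 7)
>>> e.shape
(37, 7, 37)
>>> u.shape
(11, 3, 29, 11)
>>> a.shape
(7,)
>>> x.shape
(37, 7)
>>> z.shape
(7,)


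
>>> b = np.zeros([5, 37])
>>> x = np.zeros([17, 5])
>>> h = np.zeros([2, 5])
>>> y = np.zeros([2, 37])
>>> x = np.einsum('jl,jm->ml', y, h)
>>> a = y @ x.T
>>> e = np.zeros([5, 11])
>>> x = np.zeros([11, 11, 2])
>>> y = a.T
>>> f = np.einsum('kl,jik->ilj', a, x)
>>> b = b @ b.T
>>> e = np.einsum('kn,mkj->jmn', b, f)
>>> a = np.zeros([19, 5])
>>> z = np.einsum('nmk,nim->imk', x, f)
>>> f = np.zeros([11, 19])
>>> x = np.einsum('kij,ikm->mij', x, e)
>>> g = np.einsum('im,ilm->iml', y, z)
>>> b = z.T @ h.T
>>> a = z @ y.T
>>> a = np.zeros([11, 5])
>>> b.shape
(2, 11, 2)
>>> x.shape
(5, 11, 2)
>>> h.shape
(2, 5)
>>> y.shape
(5, 2)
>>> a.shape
(11, 5)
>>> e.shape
(11, 11, 5)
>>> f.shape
(11, 19)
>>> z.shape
(5, 11, 2)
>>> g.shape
(5, 2, 11)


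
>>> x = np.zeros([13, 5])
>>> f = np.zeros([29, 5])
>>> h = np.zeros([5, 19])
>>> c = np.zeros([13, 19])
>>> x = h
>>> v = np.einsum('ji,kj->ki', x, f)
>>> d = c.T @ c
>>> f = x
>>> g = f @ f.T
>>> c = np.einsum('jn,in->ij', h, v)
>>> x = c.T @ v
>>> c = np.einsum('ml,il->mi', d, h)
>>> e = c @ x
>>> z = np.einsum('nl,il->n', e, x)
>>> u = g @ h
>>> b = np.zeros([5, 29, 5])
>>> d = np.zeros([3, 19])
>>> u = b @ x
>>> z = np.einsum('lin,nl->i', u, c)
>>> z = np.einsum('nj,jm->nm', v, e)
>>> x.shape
(5, 19)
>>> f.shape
(5, 19)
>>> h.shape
(5, 19)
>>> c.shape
(19, 5)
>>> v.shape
(29, 19)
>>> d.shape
(3, 19)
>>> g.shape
(5, 5)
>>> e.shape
(19, 19)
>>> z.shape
(29, 19)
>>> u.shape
(5, 29, 19)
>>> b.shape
(5, 29, 5)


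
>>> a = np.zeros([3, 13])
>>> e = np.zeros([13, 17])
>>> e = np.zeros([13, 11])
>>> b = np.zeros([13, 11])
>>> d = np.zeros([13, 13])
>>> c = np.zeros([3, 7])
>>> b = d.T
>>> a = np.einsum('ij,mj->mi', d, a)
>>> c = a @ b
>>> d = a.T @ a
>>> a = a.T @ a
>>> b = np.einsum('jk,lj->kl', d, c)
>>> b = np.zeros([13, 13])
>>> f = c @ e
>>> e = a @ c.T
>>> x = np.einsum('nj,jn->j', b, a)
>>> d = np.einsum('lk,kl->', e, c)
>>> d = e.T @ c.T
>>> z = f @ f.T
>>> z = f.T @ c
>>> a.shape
(13, 13)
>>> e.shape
(13, 3)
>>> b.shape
(13, 13)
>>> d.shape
(3, 3)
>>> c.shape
(3, 13)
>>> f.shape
(3, 11)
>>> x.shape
(13,)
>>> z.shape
(11, 13)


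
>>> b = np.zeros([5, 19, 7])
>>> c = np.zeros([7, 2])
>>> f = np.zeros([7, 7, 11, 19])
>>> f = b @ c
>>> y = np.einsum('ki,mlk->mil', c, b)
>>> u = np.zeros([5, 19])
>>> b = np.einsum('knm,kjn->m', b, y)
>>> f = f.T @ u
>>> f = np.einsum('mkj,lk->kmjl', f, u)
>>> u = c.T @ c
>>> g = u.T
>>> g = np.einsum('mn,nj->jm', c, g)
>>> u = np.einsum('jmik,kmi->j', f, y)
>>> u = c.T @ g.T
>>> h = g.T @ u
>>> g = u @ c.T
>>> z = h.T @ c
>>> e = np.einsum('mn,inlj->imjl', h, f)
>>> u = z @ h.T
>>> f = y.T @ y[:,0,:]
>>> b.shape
(7,)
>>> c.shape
(7, 2)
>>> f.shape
(19, 2, 19)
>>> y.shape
(5, 2, 19)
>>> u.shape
(2, 7)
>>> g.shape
(2, 7)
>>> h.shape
(7, 2)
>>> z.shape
(2, 2)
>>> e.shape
(19, 7, 5, 19)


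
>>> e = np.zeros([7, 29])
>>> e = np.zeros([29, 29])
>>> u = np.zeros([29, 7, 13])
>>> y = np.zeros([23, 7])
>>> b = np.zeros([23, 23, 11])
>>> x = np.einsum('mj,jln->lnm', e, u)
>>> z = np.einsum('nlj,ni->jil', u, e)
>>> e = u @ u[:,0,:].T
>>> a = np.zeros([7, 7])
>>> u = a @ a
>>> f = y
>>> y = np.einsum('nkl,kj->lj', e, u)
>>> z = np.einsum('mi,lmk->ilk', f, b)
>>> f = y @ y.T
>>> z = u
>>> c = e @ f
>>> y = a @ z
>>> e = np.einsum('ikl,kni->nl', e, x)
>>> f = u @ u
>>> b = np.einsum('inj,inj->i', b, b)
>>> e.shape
(13, 29)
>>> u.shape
(7, 7)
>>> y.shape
(7, 7)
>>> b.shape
(23,)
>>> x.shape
(7, 13, 29)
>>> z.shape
(7, 7)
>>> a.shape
(7, 7)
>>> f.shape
(7, 7)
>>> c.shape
(29, 7, 29)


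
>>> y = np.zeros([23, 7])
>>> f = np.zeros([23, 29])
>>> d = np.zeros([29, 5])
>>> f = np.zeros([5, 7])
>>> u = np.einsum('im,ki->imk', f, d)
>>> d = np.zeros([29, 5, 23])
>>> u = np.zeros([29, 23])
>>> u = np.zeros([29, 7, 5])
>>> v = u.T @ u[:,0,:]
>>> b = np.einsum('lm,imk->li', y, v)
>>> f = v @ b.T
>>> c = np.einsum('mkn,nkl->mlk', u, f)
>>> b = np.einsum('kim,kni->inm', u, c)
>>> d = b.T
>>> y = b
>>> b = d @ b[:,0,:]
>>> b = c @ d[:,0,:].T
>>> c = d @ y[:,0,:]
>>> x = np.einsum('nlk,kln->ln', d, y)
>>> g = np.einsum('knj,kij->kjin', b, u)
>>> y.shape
(7, 23, 5)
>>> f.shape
(5, 7, 23)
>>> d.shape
(5, 23, 7)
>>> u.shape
(29, 7, 5)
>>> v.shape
(5, 7, 5)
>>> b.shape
(29, 23, 5)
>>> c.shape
(5, 23, 5)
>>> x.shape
(23, 5)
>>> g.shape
(29, 5, 7, 23)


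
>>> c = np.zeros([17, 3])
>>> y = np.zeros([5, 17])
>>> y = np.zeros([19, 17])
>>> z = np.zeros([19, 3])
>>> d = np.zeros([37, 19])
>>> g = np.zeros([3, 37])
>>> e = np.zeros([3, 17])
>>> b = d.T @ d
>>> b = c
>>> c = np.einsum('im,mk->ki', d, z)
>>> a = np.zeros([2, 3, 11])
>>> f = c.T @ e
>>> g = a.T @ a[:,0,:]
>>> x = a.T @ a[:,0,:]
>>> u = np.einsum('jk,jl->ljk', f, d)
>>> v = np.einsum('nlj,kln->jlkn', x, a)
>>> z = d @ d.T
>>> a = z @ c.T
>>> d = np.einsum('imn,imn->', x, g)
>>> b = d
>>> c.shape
(3, 37)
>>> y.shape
(19, 17)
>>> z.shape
(37, 37)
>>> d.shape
()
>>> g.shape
(11, 3, 11)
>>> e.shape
(3, 17)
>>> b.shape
()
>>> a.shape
(37, 3)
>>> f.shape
(37, 17)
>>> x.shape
(11, 3, 11)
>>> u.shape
(19, 37, 17)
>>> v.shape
(11, 3, 2, 11)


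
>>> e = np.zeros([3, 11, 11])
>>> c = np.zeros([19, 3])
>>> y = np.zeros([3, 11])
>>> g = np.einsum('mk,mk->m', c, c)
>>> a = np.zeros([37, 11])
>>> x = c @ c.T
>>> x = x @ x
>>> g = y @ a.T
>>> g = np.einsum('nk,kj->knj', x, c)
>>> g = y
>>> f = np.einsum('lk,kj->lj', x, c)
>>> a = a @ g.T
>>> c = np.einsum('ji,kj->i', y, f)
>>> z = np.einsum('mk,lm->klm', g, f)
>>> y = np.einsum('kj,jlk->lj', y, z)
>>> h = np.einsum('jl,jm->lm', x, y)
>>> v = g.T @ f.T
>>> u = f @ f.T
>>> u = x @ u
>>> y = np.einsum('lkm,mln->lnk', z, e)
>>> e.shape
(3, 11, 11)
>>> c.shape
(11,)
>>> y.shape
(11, 11, 19)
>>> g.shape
(3, 11)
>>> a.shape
(37, 3)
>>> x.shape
(19, 19)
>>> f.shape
(19, 3)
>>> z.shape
(11, 19, 3)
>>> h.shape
(19, 11)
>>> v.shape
(11, 19)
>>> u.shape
(19, 19)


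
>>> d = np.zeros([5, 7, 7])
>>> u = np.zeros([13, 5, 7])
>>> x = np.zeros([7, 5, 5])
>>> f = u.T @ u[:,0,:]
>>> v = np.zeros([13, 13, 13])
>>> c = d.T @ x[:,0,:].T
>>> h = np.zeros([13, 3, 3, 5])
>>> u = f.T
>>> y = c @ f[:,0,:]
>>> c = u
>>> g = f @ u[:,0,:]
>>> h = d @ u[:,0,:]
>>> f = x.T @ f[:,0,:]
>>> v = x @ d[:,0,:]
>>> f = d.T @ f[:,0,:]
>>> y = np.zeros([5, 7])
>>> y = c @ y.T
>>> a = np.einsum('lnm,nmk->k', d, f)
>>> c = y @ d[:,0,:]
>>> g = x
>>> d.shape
(5, 7, 7)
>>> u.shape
(7, 5, 7)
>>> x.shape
(7, 5, 5)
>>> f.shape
(7, 7, 7)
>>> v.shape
(7, 5, 7)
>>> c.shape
(7, 5, 7)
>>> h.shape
(5, 7, 7)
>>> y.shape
(7, 5, 5)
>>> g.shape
(7, 5, 5)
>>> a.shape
(7,)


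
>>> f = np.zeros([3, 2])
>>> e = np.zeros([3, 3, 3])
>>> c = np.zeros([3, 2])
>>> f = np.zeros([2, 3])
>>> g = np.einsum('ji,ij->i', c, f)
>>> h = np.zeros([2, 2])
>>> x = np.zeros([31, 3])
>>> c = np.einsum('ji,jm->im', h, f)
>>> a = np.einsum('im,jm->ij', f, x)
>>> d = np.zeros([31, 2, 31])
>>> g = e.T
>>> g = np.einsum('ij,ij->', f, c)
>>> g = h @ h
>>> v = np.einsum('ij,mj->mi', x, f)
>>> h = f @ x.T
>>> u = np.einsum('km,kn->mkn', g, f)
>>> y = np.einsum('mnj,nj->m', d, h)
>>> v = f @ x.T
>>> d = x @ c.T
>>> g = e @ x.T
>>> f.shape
(2, 3)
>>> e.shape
(3, 3, 3)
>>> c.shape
(2, 3)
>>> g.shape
(3, 3, 31)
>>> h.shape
(2, 31)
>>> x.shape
(31, 3)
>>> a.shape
(2, 31)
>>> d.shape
(31, 2)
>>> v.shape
(2, 31)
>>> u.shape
(2, 2, 3)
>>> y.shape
(31,)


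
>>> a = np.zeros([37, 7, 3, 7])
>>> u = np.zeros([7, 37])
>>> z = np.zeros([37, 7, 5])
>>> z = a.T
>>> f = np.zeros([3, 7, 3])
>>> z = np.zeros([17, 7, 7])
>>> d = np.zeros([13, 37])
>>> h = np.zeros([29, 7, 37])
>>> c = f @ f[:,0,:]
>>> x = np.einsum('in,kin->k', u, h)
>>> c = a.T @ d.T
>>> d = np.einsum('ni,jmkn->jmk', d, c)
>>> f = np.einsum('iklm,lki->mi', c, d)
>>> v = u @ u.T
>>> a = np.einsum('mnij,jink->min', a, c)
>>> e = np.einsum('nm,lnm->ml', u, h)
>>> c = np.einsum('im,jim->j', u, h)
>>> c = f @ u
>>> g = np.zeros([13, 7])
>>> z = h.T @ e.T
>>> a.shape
(37, 3, 7)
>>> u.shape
(7, 37)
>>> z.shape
(37, 7, 37)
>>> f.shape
(13, 7)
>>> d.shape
(7, 3, 7)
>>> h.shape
(29, 7, 37)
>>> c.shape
(13, 37)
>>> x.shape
(29,)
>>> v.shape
(7, 7)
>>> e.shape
(37, 29)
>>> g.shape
(13, 7)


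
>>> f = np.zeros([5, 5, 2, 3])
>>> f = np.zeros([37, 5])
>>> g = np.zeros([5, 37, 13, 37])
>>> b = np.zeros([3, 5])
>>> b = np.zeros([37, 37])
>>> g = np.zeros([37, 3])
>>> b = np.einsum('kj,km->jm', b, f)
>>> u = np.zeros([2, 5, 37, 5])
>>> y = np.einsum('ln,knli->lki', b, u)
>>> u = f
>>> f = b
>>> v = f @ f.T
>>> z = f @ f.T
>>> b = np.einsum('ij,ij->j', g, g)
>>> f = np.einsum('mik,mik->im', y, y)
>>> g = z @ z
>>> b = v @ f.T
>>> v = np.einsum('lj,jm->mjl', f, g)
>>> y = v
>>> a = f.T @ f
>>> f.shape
(2, 37)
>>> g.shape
(37, 37)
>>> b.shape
(37, 2)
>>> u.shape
(37, 5)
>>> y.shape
(37, 37, 2)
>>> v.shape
(37, 37, 2)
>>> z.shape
(37, 37)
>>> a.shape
(37, 37)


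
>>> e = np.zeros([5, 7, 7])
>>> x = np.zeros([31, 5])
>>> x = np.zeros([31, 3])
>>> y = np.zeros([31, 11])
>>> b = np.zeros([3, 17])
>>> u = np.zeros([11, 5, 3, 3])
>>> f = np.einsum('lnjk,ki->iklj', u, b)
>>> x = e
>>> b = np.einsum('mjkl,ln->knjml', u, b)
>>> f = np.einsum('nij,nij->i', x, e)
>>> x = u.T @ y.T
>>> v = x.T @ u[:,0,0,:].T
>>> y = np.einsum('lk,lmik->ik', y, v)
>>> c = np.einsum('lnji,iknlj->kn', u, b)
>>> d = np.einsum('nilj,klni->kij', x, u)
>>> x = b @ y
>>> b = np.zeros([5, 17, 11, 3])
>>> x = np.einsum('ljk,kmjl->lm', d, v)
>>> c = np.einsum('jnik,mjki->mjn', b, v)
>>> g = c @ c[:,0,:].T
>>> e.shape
(5, 7, 7)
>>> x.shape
(11, 5)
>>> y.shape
(3, 11)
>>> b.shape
(5, 17, 11, 3)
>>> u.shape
(11, 5, 3, 3)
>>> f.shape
(7,)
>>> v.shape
(31, 5, 3, 11)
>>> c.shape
(31, 5, 17)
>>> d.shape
(11, 3, 31)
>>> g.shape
(31, 5, 31)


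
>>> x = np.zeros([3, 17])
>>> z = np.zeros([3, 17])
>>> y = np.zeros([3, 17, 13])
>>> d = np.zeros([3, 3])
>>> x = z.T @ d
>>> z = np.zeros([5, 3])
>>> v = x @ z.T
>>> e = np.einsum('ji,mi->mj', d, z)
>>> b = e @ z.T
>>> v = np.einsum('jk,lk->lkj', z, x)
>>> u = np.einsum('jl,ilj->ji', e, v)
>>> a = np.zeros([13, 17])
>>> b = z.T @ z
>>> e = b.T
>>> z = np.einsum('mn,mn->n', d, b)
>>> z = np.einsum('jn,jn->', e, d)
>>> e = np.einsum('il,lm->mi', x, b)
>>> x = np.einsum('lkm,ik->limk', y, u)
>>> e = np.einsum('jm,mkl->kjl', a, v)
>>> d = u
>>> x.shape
(3, 5, 13, 17)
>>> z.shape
()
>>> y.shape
(3, 17, 13)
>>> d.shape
(5, 17)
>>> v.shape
(17, 3, 5)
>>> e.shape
(3, 13, 5)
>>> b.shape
(3, 3)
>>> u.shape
(5, 17)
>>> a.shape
(13, 17)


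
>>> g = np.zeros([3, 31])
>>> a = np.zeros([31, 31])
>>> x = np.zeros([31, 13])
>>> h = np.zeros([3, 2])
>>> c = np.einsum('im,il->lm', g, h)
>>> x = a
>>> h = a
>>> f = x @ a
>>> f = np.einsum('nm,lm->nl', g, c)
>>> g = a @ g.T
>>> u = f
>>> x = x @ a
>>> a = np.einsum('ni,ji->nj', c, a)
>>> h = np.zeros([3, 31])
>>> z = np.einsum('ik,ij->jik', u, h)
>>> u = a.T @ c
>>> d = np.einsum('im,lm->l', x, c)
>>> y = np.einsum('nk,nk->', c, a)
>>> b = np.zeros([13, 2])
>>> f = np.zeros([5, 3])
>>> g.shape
(31, 3)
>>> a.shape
(2, 31)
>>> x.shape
(31, 31)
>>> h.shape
(3, 31)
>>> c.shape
(2, 31)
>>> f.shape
(5, 3)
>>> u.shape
(31, 31)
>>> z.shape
(31, 3, 2)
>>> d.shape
(2,)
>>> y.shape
()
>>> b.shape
(13, 2)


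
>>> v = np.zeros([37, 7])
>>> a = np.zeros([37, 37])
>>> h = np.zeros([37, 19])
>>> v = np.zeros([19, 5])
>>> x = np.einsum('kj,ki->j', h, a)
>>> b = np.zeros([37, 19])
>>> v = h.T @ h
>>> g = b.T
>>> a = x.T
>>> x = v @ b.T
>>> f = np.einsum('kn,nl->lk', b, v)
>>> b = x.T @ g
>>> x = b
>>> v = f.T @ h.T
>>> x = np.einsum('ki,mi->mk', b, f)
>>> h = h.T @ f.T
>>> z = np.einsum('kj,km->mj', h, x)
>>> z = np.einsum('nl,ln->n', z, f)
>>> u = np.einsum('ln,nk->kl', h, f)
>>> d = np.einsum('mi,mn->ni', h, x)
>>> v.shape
(37, 37)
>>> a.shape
(19,)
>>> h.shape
(19, 19)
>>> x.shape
(19, 37)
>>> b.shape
(37, 37)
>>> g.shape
(19, 37)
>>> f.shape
(19, 37)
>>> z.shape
(37,)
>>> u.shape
(37, 19)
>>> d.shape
(37, 19)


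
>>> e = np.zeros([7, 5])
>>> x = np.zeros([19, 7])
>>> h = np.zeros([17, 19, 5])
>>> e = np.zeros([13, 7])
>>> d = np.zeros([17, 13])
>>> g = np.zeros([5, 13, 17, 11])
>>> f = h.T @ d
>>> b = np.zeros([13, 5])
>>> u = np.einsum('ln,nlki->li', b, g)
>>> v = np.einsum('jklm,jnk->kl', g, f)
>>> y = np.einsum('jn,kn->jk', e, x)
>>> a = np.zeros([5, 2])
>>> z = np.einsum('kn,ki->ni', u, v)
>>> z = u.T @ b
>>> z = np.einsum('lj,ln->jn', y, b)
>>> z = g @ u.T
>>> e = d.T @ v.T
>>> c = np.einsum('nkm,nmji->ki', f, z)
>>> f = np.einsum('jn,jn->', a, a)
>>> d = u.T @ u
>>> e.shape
(13, 13)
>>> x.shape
(19, 7)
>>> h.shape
(17, 19, 5)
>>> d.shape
(11, 11)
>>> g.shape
(5, 13, 17, 11)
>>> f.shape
()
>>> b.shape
(13, 5)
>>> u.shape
(13, 11)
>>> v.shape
(13, 17)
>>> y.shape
(13, 19)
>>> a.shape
(5, 2)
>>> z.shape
(5, 13, 17, 13)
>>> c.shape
(19, 13)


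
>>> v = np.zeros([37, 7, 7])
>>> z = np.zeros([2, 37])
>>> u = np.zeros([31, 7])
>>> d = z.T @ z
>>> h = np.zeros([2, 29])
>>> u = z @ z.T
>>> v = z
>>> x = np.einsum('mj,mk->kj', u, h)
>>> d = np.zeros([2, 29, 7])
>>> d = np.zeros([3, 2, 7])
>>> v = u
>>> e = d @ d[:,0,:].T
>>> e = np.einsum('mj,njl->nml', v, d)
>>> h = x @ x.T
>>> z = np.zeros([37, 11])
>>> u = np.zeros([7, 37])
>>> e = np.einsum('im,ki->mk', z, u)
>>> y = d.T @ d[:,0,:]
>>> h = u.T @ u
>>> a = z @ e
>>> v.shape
(2, 2)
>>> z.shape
(37, 11)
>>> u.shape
(7, 37)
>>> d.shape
(3, 2, 7)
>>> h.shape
(37, 37)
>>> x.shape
(29, 2)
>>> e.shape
(11, 7)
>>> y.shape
(7, 2, 7)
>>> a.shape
(37, 7)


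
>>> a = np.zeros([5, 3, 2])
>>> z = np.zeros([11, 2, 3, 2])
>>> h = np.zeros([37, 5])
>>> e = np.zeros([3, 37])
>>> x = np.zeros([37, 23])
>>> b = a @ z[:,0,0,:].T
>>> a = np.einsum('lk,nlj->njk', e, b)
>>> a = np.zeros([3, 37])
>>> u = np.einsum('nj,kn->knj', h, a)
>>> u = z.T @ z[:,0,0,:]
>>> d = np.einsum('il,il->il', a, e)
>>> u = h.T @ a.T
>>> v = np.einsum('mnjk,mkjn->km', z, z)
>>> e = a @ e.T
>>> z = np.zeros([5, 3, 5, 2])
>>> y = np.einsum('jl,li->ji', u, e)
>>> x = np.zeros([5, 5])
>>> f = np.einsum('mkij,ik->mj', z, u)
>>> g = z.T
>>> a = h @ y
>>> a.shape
(37, 3)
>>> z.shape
(5, 3, 5, 2)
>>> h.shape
(37, 5)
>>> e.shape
(3, 3)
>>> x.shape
(5, 5)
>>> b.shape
(5, 3, 11)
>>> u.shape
(5, 3)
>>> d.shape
(3, 37)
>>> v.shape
(2, 11)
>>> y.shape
(5, 3)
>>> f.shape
(5, 2)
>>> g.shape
(2, 5, 3, 5)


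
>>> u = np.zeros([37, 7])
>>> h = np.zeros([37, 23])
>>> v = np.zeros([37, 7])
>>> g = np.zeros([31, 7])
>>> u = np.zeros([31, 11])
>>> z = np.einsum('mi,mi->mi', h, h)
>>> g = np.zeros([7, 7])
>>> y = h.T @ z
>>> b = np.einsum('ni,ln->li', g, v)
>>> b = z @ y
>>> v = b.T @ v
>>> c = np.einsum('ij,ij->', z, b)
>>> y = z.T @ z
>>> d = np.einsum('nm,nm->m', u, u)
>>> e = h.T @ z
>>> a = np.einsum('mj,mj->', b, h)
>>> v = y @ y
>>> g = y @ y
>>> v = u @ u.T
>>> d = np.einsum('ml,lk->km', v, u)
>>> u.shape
(31, 11)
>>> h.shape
(37, 23)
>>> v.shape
(31, 31)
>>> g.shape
(23, 23)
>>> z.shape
(37, 23)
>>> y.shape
(23, 23)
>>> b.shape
(37, 23)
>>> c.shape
()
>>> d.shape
(11, 31)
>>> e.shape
(23, 23)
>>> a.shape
()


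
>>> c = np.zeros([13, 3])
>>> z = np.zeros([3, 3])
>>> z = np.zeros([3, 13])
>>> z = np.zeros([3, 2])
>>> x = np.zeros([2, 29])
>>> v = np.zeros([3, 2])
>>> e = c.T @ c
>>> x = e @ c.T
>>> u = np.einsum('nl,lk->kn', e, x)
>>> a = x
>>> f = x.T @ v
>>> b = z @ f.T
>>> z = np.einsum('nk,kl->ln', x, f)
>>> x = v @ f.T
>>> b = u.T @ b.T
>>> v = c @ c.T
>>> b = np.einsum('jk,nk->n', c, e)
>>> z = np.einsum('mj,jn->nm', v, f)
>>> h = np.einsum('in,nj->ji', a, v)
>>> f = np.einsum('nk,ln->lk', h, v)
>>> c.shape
(13, 3)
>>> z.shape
(2, 13)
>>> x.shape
(3, 13)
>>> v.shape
(13, 13)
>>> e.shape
(3, 3)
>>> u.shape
(13, 3)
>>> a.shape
(3, 13)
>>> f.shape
(13, 3)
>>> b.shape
(3,)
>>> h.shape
(13, 3)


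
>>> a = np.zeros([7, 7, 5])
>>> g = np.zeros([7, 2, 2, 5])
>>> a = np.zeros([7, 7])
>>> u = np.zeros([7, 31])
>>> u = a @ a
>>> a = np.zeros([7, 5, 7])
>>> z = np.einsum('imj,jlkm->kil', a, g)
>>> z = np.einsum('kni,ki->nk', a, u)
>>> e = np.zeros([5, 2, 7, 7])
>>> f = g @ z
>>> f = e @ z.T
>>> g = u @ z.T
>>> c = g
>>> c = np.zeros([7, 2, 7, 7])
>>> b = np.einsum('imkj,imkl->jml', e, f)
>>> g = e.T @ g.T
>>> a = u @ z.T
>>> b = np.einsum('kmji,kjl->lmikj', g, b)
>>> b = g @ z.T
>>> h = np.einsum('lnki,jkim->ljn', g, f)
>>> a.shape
(7, 5)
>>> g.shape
(7, 7, 2, 7)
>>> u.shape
(7, 7)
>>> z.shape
(5, 7)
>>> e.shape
(5, 2, 7, 7)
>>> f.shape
(5, 2, 7, 5)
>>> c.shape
(7, 2, 7, 7)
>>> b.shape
(7, 7, 2, 5)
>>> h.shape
(7, 5, 7)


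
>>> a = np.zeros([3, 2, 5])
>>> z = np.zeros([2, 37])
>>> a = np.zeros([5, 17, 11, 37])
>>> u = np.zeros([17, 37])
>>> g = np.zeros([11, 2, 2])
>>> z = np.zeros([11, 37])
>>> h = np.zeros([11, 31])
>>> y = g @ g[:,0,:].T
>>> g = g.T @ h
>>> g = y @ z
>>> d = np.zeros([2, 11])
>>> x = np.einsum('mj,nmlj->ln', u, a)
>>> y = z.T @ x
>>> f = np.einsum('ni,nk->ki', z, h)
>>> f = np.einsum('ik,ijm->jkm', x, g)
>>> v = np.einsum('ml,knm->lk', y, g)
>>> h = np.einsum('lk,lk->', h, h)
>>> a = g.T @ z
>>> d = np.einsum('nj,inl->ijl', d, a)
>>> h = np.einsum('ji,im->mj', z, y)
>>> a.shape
(37, 2, 37)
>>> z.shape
(11, 37)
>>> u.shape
(17, 37)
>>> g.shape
(11, 2, 37)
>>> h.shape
(5, 11)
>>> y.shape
(37, 5)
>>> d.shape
(37, 11, 37)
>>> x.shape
(11, 5)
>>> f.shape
(2, 5, 37)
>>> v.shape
(5, 11)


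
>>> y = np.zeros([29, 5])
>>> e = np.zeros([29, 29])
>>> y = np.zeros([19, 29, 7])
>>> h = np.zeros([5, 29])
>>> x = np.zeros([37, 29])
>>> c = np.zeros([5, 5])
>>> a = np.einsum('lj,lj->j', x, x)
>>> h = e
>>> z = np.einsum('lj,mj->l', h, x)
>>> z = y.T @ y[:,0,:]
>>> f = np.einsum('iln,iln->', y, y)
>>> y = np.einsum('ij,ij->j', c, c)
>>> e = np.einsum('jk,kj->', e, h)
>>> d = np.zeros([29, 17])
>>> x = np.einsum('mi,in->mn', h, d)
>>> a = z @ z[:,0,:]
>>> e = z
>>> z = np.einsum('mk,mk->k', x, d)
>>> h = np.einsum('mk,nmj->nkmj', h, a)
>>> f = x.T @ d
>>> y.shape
(5,)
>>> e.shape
(7, 29, 7)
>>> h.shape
(7, 29, 29, 7)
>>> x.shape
(29, 17)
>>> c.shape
(5, 5)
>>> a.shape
(7, 29, 7)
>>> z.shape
(17,)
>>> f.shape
(17, 17)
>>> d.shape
(29, 17)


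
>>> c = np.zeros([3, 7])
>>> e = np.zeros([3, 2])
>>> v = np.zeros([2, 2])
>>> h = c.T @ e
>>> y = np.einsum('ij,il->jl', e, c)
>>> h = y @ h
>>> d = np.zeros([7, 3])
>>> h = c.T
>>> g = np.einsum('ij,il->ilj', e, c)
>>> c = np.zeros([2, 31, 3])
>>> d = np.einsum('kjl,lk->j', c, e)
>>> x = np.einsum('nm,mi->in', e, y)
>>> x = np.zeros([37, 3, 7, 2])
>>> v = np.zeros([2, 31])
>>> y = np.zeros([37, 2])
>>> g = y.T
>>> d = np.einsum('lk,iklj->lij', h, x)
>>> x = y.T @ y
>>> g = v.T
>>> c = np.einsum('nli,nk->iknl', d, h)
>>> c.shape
(2, 3, 7, 37)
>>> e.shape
(3, 2)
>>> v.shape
(2, 31)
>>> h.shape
(7, 3)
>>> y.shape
(37, 2)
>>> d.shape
(7, 37, 2)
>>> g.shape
(31, 2)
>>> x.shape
(2, 2)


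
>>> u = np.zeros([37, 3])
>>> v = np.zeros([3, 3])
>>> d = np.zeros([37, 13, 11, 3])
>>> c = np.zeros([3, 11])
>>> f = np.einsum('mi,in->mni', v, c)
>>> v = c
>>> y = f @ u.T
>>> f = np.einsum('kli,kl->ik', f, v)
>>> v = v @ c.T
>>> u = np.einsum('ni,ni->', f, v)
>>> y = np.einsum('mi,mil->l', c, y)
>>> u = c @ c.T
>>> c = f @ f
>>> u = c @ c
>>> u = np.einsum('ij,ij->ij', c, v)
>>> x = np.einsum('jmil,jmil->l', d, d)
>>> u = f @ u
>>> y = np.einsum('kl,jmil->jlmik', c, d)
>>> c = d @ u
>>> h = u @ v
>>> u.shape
(3, 3)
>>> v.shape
(3, 3)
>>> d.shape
(37, 13, 11, 3)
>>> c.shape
(37, 13, 11, 3)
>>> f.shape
(3, 3)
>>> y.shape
(37, 3, 13, 11, 3)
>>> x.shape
(3,)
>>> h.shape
(3, 3)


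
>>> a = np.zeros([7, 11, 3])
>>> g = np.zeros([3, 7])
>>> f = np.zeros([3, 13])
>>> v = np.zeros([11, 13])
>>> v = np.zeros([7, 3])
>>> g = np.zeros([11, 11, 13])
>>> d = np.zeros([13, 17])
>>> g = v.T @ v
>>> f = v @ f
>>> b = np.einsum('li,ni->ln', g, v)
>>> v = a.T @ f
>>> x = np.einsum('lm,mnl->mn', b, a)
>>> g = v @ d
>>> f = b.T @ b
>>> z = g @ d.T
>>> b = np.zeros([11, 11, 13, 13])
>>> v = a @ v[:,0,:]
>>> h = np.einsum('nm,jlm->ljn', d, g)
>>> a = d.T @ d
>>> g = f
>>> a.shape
(17, 17)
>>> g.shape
(7, 7)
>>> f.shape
(7, 7)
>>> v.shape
(7, 11, 13)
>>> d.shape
(13, 17)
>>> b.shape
(11, 11, 13, 13)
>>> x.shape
(7, 11)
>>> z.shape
(3, 11, 13)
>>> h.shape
(11, 3, 13)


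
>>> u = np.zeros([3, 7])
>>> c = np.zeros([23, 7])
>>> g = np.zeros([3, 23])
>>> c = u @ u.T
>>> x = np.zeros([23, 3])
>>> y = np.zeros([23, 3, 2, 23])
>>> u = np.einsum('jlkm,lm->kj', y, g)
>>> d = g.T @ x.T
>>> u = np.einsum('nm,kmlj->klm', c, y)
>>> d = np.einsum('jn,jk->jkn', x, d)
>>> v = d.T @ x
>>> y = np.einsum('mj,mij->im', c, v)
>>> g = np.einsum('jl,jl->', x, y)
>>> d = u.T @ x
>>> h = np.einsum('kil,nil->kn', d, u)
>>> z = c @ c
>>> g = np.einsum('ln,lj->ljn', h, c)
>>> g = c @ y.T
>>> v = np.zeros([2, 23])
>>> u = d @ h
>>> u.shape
(3, 2, 23)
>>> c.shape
(3, 3)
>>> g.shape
(3, 23)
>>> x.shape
(23, 3)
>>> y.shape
(23, 3)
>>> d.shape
(3, 2, 3)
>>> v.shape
(2, 23)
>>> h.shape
(3, 23)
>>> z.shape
(3, 3)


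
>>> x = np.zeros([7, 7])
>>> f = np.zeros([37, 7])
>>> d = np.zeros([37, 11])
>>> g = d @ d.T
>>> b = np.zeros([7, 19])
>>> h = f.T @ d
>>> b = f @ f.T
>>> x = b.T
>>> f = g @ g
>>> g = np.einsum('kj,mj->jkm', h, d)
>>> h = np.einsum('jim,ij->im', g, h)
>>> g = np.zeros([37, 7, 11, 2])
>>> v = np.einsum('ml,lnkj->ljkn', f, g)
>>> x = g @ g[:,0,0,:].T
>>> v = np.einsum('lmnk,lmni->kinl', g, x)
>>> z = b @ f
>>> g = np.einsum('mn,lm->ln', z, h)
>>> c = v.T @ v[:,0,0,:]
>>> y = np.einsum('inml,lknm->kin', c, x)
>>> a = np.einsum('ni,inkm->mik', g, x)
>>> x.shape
(37, 7, 11, 37)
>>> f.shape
(37, 37)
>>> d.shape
(37, 11)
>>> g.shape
(7, 37)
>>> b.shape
(37, 37)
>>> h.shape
(7, 37)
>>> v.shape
(2, 37, 11, 37)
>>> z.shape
(37, 37)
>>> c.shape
(37, 11, 37, 37)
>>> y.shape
(7, 37, 11)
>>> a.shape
(37, 37, 11)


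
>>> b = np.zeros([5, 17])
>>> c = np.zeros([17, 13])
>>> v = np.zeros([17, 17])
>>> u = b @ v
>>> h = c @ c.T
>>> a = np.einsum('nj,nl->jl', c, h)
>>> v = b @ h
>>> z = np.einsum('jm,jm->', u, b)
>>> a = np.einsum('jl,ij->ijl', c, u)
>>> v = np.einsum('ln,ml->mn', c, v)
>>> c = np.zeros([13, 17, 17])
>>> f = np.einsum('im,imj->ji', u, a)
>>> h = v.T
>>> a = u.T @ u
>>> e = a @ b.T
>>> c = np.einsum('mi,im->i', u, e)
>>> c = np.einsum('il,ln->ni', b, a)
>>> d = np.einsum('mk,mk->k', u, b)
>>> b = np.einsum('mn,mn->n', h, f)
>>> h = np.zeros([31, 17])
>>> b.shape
(5,)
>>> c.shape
(17, 5)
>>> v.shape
(5, 13)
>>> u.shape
(5, 17)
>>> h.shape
(31, 17)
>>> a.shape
(17, 17)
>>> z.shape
()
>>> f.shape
(13, 5)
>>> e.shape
(17, 5)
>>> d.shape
(17,)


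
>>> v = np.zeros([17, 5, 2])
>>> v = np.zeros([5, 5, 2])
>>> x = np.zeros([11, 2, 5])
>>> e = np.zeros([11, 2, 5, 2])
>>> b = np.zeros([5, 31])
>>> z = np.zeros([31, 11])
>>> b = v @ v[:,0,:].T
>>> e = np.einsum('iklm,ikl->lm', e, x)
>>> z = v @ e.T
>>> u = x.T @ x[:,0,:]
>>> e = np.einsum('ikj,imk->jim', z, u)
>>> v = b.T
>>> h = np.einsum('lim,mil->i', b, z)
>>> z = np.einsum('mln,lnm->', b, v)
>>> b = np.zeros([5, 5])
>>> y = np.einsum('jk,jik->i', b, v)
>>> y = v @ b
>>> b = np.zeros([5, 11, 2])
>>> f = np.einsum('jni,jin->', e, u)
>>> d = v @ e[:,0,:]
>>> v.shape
(5, 5, 5)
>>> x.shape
(11, 2, 5)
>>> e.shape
(5, 5, 2)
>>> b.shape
(5, 11, 2)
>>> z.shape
()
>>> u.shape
(5, 2, 5)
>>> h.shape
(5,)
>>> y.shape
(5, 5, 5)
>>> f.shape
()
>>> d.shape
(5, 5, 2)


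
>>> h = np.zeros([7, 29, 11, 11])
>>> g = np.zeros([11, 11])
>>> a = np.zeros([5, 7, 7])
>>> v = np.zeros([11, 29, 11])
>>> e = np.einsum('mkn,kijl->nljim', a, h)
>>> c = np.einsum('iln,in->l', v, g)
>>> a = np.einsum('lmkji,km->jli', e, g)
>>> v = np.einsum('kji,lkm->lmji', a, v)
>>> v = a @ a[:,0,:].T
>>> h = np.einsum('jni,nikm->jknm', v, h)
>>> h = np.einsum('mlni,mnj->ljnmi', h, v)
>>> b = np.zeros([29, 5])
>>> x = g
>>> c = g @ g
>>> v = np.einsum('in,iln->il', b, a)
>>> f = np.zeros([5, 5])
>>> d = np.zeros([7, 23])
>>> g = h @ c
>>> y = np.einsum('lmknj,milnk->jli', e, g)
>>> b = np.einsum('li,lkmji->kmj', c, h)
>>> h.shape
(11, 29, 7, 29, 11)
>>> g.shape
(11, 29, 7, 29, 11)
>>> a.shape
(29, 7, 5)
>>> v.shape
(29, 7)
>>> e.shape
(7, 11, 11, 29, 5)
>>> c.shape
(11, 11)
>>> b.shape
(29, 7, 29)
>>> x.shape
(11, 11)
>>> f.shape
(5, 5)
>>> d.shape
(7, 23)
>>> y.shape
(5, 7, 29)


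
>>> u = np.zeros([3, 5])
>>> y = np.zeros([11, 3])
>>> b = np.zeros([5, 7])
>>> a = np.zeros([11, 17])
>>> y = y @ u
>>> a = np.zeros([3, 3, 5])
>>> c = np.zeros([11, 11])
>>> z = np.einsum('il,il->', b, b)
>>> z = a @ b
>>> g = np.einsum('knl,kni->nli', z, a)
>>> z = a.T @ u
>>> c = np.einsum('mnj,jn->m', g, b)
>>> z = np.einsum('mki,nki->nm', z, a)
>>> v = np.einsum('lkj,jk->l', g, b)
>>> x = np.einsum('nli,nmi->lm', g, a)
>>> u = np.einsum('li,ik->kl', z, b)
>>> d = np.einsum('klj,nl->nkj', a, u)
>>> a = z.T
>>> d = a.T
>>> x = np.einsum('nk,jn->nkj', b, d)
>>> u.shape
(7, 3)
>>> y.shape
(11, 5)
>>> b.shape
(5, 7)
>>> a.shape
(5, 3)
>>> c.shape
(3,)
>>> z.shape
(3, 5)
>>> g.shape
(3, 7, 5)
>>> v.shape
(3,)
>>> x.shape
(5, 7, 3)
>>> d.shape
(3, 5)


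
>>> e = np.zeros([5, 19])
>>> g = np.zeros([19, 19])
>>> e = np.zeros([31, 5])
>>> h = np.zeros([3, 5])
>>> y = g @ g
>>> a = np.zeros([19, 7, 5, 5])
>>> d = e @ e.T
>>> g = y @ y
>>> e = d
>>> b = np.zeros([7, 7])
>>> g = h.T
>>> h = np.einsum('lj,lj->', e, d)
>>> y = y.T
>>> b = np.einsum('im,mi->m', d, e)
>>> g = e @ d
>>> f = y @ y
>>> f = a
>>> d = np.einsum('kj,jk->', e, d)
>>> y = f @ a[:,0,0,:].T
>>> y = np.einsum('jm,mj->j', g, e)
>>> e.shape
(31, 31)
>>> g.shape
(31, 31)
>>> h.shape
()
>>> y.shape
(31,)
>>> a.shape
(19, 7, 5, 5)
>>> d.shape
()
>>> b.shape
(31,)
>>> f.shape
(19, 7, 5, 5)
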